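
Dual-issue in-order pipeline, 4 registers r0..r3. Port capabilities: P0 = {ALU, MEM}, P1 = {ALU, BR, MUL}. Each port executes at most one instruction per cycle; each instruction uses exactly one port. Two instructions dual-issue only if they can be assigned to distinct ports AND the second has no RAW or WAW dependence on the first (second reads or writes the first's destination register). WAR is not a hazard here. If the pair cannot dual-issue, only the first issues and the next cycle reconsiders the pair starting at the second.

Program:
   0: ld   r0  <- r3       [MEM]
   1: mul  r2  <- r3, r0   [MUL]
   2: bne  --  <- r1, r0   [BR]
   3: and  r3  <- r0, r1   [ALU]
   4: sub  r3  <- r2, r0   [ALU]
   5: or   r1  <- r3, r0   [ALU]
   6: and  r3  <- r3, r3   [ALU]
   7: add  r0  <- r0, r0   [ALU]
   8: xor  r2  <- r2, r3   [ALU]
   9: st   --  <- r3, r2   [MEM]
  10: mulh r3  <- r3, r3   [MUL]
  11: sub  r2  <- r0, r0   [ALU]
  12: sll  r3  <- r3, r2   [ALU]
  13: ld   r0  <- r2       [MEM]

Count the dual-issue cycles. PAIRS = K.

PAIRS = 5

#0 head=0: ld.MEM i0 RAW r0
#1 head=1: mul.MUL i1 no-port MUL/BR
#2 head=2: bne.BR/and.ALU i2,i3 pair
#3 head=4: sub.ALU i4 RAW r3
#4 head=5: or.ALU/and.ALU i5,i6 pair
#5 head=7: add.ALU/xor.ALU i7,i8 pair
#6 head=9: st.MEM/mulh.MUL i9,i10 pair
#7 head=11: sub.ALU i11 RAW r2
#8 head=12: sll.ALU/ld.MEM i12,i13 pair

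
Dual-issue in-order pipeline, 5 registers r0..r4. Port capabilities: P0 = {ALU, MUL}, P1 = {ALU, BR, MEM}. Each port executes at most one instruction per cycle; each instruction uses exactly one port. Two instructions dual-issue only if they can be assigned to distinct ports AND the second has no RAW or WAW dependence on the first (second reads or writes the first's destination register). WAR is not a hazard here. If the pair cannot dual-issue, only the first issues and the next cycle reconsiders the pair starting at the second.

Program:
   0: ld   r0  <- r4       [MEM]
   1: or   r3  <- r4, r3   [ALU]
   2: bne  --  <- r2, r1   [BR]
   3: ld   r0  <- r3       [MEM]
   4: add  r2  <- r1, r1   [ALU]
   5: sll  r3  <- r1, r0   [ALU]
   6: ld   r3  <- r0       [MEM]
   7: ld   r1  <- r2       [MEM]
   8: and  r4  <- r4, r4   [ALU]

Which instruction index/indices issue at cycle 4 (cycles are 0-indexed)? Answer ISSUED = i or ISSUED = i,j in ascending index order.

ISSUED = 6

t=0 i0,i1:ld or ; pair
t=1 i2:bne ; no-port BR/MEM
t=2 i3,i4:ld add ; pair
t=3 i5:sll ; WAW r3
t=4 i6:ld ; no-port MEM/MEM
t=5 i7,i8:ld and ; pair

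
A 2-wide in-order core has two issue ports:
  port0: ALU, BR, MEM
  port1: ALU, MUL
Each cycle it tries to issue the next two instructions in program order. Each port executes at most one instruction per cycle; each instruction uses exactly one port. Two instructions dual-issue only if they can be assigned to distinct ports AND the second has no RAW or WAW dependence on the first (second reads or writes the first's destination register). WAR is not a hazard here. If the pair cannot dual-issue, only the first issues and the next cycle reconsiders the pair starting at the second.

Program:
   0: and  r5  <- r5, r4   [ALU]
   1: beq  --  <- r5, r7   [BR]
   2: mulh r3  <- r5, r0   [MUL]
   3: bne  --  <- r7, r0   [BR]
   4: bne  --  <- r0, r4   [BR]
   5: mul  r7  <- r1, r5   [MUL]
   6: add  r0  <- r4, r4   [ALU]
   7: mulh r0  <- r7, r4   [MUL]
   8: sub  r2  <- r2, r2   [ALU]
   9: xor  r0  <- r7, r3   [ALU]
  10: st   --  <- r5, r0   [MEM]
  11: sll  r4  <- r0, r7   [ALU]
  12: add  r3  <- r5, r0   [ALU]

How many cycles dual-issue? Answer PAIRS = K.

PAIRS = 4

[0] i0  and.ALU  -- RAW r5
[1] i1,i2  beq.BR+mulh.MUL  -- 2-wide
[2] i3  bne.BR  -- no-port BR/BR
[3] i4,i5  bne.BR+mul.MUL  -- 2-wide
[4] i6  add.ALU  -- WAW r0
[5] i7,i8  mulh.MUL+sub.ALU  -- 2-wide
[6] i9  xor.ALU  -- RAW r0
[7] i10,i11  st.MEM+sll.ALU  -- 2-wide
[8] i12  add.ALU  -- tail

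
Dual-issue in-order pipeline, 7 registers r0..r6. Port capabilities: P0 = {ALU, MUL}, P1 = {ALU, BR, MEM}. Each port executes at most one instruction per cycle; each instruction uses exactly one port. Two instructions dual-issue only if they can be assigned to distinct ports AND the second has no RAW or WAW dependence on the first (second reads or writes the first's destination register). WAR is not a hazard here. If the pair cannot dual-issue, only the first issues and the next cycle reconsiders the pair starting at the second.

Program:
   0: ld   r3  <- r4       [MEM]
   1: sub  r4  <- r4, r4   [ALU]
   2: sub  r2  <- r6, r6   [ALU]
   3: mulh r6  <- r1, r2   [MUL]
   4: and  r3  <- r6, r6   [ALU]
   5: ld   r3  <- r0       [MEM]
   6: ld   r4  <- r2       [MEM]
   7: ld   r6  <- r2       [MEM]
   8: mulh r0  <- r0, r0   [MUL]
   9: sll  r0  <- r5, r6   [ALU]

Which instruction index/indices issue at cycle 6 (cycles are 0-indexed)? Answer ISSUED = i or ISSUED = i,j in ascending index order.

0. ld;sub @i0,i1  | pair
1. sub @i2  | RAW r2
2. mulh @i3  | RAW r6
3. and @i4  | WAW r3
4. ld @i5  | no-port MEM/MEM
5. ld @i6  | no-port MEM/MEM
6. ld;mulh @i7,i8  | pair
7. sll @i9  | tail

ISSUED = 7,8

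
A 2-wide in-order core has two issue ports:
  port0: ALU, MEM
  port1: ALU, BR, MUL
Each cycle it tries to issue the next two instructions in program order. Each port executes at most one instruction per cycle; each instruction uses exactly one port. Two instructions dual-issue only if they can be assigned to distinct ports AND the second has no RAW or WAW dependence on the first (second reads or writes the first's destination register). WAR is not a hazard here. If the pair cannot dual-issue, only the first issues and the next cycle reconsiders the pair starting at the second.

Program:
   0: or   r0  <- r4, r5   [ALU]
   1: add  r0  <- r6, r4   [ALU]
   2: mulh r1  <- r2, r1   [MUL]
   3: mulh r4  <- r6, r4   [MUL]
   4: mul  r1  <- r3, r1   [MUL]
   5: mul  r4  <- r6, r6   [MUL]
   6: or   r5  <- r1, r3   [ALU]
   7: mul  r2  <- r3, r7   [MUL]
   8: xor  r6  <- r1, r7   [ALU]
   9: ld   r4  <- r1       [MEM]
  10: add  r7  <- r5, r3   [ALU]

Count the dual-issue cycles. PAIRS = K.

PAIRS = 4

#0 head=0: or i0 WAW r0
#1 head=1: add;mulh i1&i2 dual
#2 head=3: mulh i3 no-port MUL/MUL
#3 head=4: mul i4 no-port MUL/MUL
#4 head=5: mul;or i5&i6 dual
#5 head=7: mul;xor i7&i8 dual
#6 head=9: ld;add i9&i10 dual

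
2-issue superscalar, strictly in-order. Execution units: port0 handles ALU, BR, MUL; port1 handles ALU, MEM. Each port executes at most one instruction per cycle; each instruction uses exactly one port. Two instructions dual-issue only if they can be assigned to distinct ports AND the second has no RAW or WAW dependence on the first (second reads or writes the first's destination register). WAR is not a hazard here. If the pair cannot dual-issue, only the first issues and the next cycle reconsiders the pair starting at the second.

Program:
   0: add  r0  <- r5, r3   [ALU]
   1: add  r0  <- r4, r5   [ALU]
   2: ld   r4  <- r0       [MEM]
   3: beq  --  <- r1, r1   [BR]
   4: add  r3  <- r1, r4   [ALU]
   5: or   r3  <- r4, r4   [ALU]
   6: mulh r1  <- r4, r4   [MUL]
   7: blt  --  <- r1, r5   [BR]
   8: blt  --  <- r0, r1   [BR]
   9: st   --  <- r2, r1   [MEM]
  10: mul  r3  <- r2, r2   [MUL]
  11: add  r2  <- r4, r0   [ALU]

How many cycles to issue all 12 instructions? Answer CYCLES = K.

  cy0 -> i0 (add.ALU) WAW r0
  cy1 -> i1 (add.ALU) RAW r0
  cy2 -> i2&i3 (ld.MEM+beq.BR) dual
  cy3 -> i4 (add.ALU) WAW r3
  cy4 -> i5&i6 (or.ALU+mulh.MUL) dual
  cy5 -> i7 (blt.BR) no-port BR/BR
  cy6 -> i8&i9 (blt.BR+st.MEM) dual
  cy7 -> i10&i11 (mul.MUL+add.ALU) dual

CYCLES = 8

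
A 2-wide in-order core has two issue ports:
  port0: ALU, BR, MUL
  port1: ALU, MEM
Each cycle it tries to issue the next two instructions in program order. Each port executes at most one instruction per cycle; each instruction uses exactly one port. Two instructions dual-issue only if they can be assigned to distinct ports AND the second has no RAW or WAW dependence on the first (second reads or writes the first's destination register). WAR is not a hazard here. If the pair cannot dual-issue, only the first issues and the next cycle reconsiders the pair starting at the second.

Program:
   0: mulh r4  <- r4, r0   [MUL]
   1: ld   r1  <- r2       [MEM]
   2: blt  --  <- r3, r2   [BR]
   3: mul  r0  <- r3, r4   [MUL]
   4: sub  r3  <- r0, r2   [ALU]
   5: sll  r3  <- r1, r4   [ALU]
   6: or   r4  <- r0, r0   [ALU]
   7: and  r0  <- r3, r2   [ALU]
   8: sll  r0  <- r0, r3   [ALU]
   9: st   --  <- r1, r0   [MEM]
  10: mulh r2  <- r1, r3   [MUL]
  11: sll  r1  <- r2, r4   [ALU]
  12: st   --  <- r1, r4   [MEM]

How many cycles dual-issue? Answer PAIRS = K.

PAIRS = 3

#0 head=0: mulh.MUL ld.MEM i0&i1 dual
#1 head=2: blt.BR i2 no-port BR/MUL
#2 head=3: mul.MUL i3 RAW r0
#3 head=4: sub.ALU i4 WAW r3
#4 head=5: sll.ALU or.ALU i5&i6 dual
#5 head=7: and.ALU i7 RAW+WAW r0
#6 head=8: sll.ALU i8 RAW r0
#7 head=9: st.MEM mulh.MUL i9&i10 dual
#8 head=11: sll.ALU i11 RAW r1
#9 head=12: st.MEM i12 tail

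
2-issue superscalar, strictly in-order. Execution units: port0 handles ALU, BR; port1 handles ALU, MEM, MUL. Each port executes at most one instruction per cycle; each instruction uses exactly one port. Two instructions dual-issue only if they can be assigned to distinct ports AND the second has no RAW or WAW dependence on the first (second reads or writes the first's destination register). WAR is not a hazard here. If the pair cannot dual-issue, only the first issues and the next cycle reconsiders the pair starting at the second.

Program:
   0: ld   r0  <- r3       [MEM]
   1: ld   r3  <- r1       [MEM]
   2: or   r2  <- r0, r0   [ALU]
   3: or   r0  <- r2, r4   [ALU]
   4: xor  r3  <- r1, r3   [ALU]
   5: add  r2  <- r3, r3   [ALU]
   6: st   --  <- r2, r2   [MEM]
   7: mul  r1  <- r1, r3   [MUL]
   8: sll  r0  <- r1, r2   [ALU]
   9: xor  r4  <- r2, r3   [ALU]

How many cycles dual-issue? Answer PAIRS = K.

PAIRS = 3

[0] i0  ld.MEM  -- no-port MEM/MEM
[1] i1/i2  ld.MEM+or.ALU  -- 2-wide
[2] i3/i4  or.ALU+xor.ALU  -- 2-wide
[3] i5  add.ALU  -- RAW r2
[4] i6  st.MEM  -- no-port MEM/MUL
[5] i7  mul.MUL  -- RAW r1
[6] i8/i9  sll.ALU+xor.ALU  -- 2-wide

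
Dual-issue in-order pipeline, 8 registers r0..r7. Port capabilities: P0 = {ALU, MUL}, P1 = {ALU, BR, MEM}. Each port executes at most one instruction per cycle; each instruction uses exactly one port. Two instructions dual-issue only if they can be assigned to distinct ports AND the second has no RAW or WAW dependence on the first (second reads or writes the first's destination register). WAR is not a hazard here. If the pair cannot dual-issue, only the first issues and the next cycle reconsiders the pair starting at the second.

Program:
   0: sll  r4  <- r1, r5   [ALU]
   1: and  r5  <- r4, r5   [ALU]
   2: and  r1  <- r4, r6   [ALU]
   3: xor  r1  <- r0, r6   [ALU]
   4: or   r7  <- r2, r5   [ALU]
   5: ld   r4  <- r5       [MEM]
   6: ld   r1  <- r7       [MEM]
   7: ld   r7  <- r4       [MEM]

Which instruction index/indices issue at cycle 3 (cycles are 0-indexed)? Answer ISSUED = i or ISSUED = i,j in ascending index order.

c0: i0 sll  RAW r4
c1: i1/i2 and+and  pair
c2: i3/i4 xor+or  pair
c3: i5 ld  no-port MEM/MEM
c4: i6 ld  no-port MEM/MEM
c5: i7 ld  tail

ISSUED = 5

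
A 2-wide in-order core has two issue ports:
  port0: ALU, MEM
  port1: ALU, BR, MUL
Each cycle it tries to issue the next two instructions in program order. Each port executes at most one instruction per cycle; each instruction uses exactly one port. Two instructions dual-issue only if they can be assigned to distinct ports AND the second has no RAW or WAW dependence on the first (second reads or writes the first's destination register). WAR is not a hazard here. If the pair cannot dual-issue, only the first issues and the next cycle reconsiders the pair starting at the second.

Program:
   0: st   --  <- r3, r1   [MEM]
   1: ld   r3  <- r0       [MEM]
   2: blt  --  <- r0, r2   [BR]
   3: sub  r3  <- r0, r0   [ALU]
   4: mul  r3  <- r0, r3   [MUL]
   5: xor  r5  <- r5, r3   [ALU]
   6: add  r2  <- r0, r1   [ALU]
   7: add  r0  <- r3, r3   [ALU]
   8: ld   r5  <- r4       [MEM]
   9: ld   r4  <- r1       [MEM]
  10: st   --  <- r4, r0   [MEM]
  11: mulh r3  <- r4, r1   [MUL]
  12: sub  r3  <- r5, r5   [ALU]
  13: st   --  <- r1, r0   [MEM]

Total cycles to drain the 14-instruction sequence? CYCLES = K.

CYCLES = 9

  cy0 -> i0 (st.MEM) no-port MEM/MEM
  cy1 -> i1/i2 (ld.MEM/blt.BR) pair
  cy2 -> i3 (sub.ALU) RAW+WAW r3
  cy3 -> i4 (mul.MUL) RAW r3
  cy4 -> i5/i6 (xor.ALU/add.ALU) pair
  cy5 -> i7/i8 (add.ALU/ld.MEM) pair
  cy6 -> i9 (ld.MEM) no-port MEM/MEM
  cy7 -> i10/i11 (st.MEM/mulh.MUL) pair
  cy8 -> i12/i13 (sub.ALU/st.MEM) pair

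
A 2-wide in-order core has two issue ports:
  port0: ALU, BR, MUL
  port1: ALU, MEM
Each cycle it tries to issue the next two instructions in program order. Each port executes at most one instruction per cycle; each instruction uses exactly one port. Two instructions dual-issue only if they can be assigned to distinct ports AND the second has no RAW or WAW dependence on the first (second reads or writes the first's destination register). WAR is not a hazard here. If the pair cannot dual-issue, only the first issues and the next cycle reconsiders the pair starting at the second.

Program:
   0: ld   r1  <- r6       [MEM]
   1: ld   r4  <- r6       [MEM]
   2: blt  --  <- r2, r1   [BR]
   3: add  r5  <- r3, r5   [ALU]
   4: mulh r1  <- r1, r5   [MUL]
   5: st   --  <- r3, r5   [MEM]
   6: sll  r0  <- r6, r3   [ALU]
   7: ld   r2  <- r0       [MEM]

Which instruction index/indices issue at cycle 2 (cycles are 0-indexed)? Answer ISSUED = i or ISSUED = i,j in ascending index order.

c0: i0 ld.MEM  no-port MEM/MEM
c1: i1,i2 ld.MEM;blt.BR  dual
c2: i3 add.ALU  RAW r5
c3: i4,i5 mulh.MUL;st.MEM  dual
c4: i6 sll.ALU  RAW r0
c5: i7 ld.MEM  tail

ISSUED = 3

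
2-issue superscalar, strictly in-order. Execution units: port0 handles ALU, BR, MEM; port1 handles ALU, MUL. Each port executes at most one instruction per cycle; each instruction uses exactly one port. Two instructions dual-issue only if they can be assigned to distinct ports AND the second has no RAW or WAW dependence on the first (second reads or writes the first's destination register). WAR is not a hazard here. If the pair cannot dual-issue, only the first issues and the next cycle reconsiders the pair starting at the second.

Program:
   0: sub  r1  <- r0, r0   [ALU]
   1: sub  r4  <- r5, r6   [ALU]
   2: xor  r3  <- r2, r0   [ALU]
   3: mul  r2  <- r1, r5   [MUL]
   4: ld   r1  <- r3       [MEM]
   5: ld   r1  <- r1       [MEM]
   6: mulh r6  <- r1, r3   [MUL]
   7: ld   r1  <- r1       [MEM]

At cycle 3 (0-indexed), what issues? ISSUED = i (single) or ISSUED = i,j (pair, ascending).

t=0 i0,i1:sub/sub ; dual
t=1 i2,i3:xor/mul ; dual
t=2 i4:ld ; no-port MEM/MEM
t=3 i5:ld ; RAW r1
t=4 i6,i7:mulh/ld ; dual

ISSUED = 5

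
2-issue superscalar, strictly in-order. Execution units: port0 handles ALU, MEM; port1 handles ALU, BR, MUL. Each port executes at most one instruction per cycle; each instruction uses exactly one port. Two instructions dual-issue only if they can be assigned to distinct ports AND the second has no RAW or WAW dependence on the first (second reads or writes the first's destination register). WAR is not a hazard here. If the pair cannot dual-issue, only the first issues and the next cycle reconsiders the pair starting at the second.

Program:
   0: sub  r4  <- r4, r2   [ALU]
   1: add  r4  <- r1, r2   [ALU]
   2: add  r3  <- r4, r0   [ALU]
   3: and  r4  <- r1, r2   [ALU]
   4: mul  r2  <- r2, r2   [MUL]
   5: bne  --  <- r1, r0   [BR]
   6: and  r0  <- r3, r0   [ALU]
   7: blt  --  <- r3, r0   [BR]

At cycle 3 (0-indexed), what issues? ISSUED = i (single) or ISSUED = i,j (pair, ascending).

  cy0 -> i0 (sub) WAW r4
  cy1 -> i1 (add) RAW r4
  cy2 -> i2+i3 (add+and) 2-wide
  cy3 -> i4 (mul) no-port MUL/BR
  cy4 -> i5+i6 (bne+and) 2-wide
  cy5 -> i7 (blt) tail

ISSUED = 4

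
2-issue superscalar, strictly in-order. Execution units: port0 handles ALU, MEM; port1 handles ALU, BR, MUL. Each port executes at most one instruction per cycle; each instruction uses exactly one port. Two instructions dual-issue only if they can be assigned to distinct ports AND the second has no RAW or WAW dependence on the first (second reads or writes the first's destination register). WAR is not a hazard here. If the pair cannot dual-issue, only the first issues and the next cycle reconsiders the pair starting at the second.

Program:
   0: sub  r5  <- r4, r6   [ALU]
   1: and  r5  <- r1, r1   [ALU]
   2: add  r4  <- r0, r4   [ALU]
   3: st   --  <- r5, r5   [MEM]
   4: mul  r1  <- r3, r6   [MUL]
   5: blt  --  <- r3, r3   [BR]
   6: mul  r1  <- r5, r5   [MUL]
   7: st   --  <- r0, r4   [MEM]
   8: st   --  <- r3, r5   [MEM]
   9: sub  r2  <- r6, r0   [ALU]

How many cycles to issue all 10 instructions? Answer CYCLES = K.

CYCLES = 6

#0 head=0: sub.ALU i0 WAW r5
#1 head=1: and.ALU add.ALU i1/i2 dual
#2 head=3: st.MEM mul.MUL i3/i4 dual
#3 head=5: blt.BR i5 no-port BR/MUL
#4 head=6: mul.MUL st.MEM i6/i7 dual
#5 head=8: st.MEM sub.ALU i8/i9 dual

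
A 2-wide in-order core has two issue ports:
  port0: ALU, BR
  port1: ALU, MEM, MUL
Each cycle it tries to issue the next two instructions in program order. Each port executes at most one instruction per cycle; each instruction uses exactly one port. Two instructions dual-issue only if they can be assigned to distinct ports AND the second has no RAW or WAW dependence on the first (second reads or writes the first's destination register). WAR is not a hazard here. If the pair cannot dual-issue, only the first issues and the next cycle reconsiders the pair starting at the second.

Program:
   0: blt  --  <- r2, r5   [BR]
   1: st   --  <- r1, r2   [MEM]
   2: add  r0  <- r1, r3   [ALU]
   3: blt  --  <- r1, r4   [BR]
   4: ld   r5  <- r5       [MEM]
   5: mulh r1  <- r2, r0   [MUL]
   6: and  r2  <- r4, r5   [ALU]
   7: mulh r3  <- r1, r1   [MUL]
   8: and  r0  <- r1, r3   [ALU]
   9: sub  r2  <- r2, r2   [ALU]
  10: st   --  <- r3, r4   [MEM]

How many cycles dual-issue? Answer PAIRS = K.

0. blt.BR/st.MEM @i0&i1  | pair
1. add.ALU/blt.BR @i2&i3  | pair
2. ld.MEM @i4  | no-port MEM/MUL
3. mulh.MUL/and.ALU @i5&i6  | pair
4. mulh.MUL @i7  | RAW r3
5. and.ALU/sub.ALU @i8&i9  | pair
6. st.MEM @i10  | tail

PAIRS = 4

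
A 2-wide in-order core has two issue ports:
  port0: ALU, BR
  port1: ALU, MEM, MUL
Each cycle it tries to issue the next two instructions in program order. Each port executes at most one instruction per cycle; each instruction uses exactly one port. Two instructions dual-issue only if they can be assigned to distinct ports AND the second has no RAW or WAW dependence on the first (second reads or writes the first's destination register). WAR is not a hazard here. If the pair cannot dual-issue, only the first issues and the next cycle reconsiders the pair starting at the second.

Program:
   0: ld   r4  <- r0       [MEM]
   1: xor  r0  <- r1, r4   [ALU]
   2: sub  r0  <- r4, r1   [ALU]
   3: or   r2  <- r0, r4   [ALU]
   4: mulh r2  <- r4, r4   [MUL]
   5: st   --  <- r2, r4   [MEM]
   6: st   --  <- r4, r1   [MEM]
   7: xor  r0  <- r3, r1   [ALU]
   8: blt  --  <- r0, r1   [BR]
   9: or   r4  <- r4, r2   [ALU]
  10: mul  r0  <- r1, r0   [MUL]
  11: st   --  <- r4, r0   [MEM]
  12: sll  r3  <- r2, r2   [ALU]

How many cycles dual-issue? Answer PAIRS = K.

PAIRS = 3

[0] i0  ld  -- RAW r4
[1] i1  xor  -- WAW r0
[2] i2  sub  -- RAW r0
[3] i3  or  -- WAW r2
[4] i4  mulh  -- no-port MUL/MEM
[5] i5  st  -- no-port MEM/MEM
[6] i6/i7  st/xor  -- 2-wide
[7] i8/i9  blt/or  -- 2-wide
[8] i10  mul  -- no-port MUL/MEM
[9] i11/i12  st/sll  -- 2-wide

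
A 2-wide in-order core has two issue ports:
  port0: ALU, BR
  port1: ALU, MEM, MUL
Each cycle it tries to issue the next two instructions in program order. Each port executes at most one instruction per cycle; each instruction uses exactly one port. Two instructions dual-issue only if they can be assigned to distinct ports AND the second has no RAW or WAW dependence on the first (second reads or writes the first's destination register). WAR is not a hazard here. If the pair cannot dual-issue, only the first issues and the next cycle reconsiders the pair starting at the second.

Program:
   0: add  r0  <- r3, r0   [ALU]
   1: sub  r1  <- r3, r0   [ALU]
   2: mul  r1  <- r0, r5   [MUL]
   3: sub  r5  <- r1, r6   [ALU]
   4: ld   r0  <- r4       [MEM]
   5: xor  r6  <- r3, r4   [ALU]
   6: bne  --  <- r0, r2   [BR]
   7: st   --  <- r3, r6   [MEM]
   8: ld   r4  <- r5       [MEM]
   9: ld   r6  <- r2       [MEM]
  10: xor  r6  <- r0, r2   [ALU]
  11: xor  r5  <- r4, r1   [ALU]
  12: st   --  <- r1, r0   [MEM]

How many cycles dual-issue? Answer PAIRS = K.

c0: i0 add  RAW r0
c1: i1 sub  WAW r1
c2: i2 mul  RAW r1
c3: i3&i4 sub;ld  pair
c4: i5&i6 xor;bne  pair
c5: i7 st  no-port MEM/MEM
c6: i8 ld  no-port MEM/MEM
c7: i9 ld  WAW r6
c8: i10&i11 xor;xor  pair
c9: i12 st  tail

PAIRS = 3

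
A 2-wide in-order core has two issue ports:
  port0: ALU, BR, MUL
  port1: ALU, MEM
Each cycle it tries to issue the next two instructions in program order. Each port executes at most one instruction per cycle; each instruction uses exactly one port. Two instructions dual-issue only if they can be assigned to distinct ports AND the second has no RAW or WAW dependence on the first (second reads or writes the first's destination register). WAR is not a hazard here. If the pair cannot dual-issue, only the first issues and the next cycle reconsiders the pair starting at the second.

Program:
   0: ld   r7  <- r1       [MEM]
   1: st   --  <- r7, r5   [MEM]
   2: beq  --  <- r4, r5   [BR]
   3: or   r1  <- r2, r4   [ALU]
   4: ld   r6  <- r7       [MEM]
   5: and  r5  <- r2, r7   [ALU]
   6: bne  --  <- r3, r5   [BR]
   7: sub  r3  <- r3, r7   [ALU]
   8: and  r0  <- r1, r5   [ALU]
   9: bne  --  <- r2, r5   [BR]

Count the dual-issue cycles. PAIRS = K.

  cy0 -> i0 (ld) no-port MEM/MEM
  cy1 -> i1&i2 (st;beq) dual
  cy2 -> i3&i4 (or;ld) dual
  cy3 -> i5 (and) RAW r5
  cy4 -> i6&i7 (bne;sub) dual
  cy5 -> i8&i9 (and;bne) dual

PAIRS = 4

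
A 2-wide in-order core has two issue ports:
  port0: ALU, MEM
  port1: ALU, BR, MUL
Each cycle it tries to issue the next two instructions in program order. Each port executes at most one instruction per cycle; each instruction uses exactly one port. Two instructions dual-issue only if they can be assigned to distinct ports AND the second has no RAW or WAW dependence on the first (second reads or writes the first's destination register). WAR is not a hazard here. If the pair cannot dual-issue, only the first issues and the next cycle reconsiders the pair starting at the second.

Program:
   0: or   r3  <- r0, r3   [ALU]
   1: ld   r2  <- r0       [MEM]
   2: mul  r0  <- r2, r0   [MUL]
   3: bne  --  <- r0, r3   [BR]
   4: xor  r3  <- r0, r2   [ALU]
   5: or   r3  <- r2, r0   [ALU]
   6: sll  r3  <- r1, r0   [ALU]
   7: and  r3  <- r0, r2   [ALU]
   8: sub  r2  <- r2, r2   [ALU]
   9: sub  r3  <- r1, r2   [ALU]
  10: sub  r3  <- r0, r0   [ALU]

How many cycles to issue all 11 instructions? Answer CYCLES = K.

CYCLES = 8

c0: i0/i1 or ld  pair
c1: i2 mul  no-port MUL/BR
c2: i3/i4 bne xor  pair
c3: i5 or  WAW r3
c4: i6 sll  WAW r3
c5: i7/i8 and sub  pair
c6: i9 sub  WAW r3
c7: i10 sub  tail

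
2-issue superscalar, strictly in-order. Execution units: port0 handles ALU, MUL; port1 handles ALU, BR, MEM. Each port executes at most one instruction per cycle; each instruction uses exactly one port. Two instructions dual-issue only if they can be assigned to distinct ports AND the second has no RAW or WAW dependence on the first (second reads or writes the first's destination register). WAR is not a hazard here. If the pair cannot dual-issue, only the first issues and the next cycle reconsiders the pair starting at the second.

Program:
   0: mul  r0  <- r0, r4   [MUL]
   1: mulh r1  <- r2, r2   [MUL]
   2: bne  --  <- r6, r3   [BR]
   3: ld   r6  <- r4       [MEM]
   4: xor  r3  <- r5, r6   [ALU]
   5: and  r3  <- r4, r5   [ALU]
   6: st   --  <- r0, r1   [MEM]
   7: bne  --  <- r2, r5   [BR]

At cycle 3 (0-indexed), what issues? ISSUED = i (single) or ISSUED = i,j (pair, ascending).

ISSUED = 4

[0] i0  mul.MUL  -- no-port MUL/MUL
[1] i1/i2  mulh.MUL/bne.BR  -- pair
[2] i3  ld.MEM  -- RAW r6
[3] i4  xor.ALU  -- WAW r3
[4] i5/i6  and.ALU/st.MEM  -- pair
[5] i7  bne.BR  -- tail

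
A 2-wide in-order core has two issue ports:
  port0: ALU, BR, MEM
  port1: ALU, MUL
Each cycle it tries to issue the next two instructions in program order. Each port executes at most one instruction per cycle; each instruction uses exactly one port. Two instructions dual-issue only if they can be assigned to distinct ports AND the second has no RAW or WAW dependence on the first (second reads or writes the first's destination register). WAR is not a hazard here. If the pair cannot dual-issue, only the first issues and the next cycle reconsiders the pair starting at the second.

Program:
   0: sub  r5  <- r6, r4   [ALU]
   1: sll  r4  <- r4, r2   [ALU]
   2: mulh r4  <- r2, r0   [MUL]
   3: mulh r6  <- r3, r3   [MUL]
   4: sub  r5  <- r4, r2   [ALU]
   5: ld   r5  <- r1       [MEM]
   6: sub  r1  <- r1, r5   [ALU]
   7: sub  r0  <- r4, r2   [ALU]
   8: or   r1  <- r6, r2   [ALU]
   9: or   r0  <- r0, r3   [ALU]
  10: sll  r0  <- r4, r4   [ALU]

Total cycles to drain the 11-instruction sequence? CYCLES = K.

t=0 i0/i1:sub.ALU;sll.ALU ; dual
t=1 i2:mulh.MUL ; no-port MUL/MUL
t=2 i3/i4:mulh.MUL;sub.ALU ; dual
t=3 i5:ld.MEM ; RAW r5
t=4 i6/i7:sub.ALU;sub.ALU ; dual
t=5 i8/i9:or.ALU;or.ALU ; dual
t=6 i10:sll.ALU ; tail

CYCLES = 7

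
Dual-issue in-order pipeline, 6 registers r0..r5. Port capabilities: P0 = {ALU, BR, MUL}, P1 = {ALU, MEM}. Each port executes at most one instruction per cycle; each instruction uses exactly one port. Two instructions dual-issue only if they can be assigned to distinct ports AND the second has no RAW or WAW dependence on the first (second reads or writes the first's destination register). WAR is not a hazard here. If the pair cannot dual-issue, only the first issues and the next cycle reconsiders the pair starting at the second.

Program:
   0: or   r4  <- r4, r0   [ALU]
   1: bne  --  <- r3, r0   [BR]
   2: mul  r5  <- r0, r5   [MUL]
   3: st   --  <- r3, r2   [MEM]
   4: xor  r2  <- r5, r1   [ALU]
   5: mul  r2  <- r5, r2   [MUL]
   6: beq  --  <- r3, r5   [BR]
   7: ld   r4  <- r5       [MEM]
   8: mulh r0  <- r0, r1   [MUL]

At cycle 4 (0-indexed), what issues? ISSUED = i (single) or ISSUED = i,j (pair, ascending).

ISSUED = 6,7

c0: i0,i1 or.ALU;bne.BR  dual
c1: i2,i3 mul.MUL;st.MEM  dual
c2: i4 xor.ALU  RAW+WAW r2
c3: i5 mul.MUL  no-port MUL/BR
c4: i6,i7 beq.BR;ld.MEM  dual
c5: i8 mulh.MUL  tail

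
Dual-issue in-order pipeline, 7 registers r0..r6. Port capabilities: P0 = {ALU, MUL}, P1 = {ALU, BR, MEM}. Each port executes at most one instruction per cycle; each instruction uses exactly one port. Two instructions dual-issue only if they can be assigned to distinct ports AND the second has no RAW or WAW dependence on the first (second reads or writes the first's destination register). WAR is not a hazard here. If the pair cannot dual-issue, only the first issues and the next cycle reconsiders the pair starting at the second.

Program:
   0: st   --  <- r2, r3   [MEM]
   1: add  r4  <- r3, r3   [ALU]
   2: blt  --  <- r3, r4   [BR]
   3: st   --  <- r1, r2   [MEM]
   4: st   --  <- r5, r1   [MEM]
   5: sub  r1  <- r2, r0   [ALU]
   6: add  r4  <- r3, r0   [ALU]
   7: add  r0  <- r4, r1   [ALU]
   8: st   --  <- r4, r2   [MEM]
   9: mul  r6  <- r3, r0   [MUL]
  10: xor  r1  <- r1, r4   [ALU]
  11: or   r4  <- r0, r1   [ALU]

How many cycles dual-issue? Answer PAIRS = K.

PAIRS = 4

[0] i0+i1  st.MEM;add.ALU  -- pair
[1] i2  blt.BR  -- no-port BR/MEM
[2] i3  st.MEM  -- no-port MEM/MEM
[3] i4+i5  st.MEM;sub.ALU  -- pair
[4] i6  add.ALU  -- RAW r4
[5] i7+i8  add.ALU;st.MEM  -- pair
[6] i9+i10  mul.MUL;xor.ALU  -- pair
[7] i11  or.ALU  -- tail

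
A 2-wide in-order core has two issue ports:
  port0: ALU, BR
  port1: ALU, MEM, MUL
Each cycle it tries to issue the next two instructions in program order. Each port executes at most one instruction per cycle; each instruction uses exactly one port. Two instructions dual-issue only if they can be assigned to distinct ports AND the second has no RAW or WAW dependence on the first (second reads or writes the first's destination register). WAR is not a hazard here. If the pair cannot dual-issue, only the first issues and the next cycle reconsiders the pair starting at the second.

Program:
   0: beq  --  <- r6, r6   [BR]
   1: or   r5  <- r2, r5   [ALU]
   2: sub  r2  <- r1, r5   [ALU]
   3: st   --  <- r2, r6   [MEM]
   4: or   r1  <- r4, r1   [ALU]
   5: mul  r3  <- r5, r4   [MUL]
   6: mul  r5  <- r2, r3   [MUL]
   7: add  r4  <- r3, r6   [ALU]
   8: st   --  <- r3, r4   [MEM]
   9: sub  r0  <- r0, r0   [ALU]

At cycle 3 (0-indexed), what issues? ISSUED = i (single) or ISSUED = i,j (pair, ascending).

ISSUED = 5

[0] i0,i1  beq.BR;or.ALU  -- dual
[1] i2  sub.ALU  -- RAW r2
[2] i3,i4  st.MEM;or.ALU  -- dual
[3] i5  mul.MUL  -- no-port MUL/MUL
[4] i6,i7  mul.MUL;add.ALU  -- dual
[5] i8,i9  st.MEM;sub.ALU  -- dual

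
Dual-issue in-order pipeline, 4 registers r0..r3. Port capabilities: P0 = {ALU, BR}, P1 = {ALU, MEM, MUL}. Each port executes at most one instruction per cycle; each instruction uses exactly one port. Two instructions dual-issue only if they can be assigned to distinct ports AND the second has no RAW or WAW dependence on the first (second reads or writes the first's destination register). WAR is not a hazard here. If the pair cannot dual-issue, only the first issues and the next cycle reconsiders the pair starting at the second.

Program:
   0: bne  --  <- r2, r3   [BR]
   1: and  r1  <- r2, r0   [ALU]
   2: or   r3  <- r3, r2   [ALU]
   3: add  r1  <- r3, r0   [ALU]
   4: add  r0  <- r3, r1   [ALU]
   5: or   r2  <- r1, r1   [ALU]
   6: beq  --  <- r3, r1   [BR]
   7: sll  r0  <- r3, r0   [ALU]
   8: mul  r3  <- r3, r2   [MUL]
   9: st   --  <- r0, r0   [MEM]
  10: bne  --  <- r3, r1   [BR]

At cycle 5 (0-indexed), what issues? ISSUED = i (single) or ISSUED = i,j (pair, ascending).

ISSUED = 8

c0: i0/i1 bne.BR/and.ALU  dual
c1: i2 or.ALU  RAW r3
c2: i3 add.ALU  RAW r1
c3: i4/i5 add.ALU/or.ALU  dual
c4: i6/i7 beq.BR/sll.ALU  dual
c5: i8 mul.MUL  no-port MUL/MEM
c6: i9/i10 st.MEM/bne.BR  dual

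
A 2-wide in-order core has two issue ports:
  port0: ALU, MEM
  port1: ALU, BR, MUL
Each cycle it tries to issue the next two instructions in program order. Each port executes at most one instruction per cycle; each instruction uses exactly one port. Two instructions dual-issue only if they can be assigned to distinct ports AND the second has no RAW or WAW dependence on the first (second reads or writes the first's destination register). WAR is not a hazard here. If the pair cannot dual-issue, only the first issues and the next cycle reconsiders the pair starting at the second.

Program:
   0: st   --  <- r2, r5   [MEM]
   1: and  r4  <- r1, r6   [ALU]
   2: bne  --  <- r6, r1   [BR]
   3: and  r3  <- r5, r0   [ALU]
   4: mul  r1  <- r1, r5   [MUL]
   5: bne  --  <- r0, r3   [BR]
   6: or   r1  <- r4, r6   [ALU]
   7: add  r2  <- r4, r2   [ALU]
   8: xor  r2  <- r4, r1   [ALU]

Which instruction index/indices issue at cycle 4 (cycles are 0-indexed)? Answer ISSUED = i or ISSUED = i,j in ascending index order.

ISSUED = 7

  cy0 -> i0,i1 (st.MEM/and.ALU) dual
  cy1 -> i2,i3 (bne.BR/and.ALU) dual
  cy2 -> i4 (mul.MUL) no-port MUL/BR
  cy3 -> i5,i6 (bne.BR/or.ALU) dual
  cy4 -> i7 (add.ALU) WAW r2
  cy5 -> i8 (xor.ALU) tail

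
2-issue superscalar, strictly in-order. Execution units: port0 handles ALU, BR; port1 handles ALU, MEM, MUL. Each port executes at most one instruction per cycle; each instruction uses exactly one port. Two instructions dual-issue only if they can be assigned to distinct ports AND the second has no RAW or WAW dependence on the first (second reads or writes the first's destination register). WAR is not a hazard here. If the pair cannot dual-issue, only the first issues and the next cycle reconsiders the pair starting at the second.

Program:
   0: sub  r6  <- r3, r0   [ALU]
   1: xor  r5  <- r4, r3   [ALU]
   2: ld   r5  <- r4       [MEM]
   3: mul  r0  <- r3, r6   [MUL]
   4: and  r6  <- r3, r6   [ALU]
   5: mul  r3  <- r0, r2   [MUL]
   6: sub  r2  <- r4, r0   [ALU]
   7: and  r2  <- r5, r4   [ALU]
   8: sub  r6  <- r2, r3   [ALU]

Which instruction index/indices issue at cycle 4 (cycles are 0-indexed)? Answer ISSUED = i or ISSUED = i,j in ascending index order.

ISSUED = 7

c0: i0,i1 sub.ALU xor.ALU  pair
c1: i2 ld.MEM  no-port MEM/MUL
c2: i3,i4 mul.MUL and.ALU  pair
c3: i5,i6 mul.MUL sub.ALU  pair
c4: i7 and.ALU  RAW r2
c5: i8 sub.ALU  tail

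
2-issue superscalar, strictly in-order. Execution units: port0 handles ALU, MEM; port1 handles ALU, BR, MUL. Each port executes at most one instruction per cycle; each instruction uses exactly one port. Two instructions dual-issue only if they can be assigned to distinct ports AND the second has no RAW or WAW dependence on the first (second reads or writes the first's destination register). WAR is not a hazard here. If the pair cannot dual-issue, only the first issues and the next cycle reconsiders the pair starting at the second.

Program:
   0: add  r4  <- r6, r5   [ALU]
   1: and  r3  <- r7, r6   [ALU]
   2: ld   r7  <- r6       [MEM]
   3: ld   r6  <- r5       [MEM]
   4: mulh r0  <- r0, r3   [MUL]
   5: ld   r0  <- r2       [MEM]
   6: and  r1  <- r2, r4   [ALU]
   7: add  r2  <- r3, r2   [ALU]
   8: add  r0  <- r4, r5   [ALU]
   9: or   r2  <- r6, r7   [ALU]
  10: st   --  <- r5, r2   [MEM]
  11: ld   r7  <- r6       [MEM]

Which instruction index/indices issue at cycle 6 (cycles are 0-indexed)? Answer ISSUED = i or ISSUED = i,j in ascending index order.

ISSUED = 10

c0: i0,i1 add.ALU and.ALU  2-wide
c1: i2 ld.MEM  no-port MEM/MEM
c2: i3,i4 ld.MEM mulh.MUL  2-wide
c3: i5,i6 ld.MEM and.ALU  2-wide
c4: i7,i8 add.ALU add.ALU  2-wide
c5: i9 or.ALU  RAW r2
c6: i10 st.MEM  no-port MEM/MEM
c7: i11 ld.MEM  tail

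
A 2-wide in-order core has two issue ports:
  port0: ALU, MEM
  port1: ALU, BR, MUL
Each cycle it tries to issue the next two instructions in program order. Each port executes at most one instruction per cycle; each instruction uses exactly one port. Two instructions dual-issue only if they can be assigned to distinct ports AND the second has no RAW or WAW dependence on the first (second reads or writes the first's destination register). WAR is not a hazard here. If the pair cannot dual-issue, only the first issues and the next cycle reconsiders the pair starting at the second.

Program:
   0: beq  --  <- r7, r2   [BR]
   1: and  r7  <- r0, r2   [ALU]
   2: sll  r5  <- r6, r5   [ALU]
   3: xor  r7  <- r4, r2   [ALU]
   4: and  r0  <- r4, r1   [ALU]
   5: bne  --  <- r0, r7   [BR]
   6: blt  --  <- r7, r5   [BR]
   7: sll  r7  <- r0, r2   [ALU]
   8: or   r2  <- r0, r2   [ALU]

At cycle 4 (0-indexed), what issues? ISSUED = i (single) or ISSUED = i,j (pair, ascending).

ISSUED = 6,7

[0] i0&i1  beq.BR+and.ALU  -- pair
[1] i2&i3  sll.ALU+xor.ALU  -- pair
[2] i4  and.ALU  -- RAW r0
[3] i5  bne.BR  -- no-port BR/BR
[4] i6&i7  blt.BR+sll.ALU  -- pair
[5] i8  or.ALU  -- tail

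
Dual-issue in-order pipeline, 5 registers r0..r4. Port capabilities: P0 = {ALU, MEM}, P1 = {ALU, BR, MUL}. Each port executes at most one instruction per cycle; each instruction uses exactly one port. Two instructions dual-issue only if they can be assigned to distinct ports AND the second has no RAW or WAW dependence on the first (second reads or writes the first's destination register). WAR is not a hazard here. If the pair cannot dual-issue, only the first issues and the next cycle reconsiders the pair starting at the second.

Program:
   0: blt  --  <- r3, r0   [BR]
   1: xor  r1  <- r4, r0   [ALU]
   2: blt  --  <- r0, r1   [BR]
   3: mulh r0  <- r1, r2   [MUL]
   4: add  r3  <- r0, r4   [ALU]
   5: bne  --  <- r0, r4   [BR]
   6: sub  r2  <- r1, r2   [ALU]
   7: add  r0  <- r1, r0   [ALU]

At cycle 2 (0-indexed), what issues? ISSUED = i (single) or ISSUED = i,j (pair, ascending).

c0: i0&i1 blt.BR/xor.ALU  2-wide
c1: i2 blt.BR  no-port BR/MUL
c2: i3 mulh.MUL  RAW r0
c3: i4&i5 add.ALU/bne.BR  2-wide
c4: i6&i7 sub.ALU/add.ALU  2-wide

ISSUED = 3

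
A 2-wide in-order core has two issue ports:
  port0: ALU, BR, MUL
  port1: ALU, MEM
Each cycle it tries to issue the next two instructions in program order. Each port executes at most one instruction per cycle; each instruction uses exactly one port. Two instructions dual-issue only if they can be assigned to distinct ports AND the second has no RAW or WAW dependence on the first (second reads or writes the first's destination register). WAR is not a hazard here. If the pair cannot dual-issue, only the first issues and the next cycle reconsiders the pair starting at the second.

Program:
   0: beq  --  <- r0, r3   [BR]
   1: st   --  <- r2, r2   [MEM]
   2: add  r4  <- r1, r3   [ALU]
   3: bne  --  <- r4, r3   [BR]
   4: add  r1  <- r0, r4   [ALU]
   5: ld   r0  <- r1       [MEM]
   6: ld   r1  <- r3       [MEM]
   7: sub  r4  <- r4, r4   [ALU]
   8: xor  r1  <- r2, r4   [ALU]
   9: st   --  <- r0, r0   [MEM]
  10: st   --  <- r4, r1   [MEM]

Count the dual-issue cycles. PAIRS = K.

PAIRS = 4

#0 head=0: beq;st i0/i1 2-wide
#1 head=2: add i2 RAW r4
#2 head=3: bne;add i3/i4 2-wide
#3 head=5: ld i5 no-port MEM/MEM
#4 head=6: ld;sub i6/i7 2-wide
#5 head=8: xor;st i8/i9 2-wide
#6 head=10: st i10 tail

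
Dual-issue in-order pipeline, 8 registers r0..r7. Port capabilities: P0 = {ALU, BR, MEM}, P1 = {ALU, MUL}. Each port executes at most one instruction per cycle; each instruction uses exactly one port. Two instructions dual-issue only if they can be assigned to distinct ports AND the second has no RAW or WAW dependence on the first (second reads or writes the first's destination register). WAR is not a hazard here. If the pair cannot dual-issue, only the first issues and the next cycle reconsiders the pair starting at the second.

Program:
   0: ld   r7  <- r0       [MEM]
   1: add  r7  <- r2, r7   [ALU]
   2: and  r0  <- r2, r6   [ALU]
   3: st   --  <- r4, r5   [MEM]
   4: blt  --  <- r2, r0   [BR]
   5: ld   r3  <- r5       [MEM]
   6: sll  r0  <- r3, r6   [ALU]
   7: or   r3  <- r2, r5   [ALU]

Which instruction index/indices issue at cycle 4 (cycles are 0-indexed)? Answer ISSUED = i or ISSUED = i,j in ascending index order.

#0 head=0: ld.MEM i0 RAW+WAW r7
#1 head=1: add.ALU;and.ALU i1/i2 dual
#2 head=3: st.MEM i3 no-port MEM/BR
#3 head=4: blt.BR i4 no-port BR/MEM
#4 head=5: ld.MEM i5 RAW r3
#5 head=6: sll.ALU;or.ALU i6/i7 dual

ISSUED = 5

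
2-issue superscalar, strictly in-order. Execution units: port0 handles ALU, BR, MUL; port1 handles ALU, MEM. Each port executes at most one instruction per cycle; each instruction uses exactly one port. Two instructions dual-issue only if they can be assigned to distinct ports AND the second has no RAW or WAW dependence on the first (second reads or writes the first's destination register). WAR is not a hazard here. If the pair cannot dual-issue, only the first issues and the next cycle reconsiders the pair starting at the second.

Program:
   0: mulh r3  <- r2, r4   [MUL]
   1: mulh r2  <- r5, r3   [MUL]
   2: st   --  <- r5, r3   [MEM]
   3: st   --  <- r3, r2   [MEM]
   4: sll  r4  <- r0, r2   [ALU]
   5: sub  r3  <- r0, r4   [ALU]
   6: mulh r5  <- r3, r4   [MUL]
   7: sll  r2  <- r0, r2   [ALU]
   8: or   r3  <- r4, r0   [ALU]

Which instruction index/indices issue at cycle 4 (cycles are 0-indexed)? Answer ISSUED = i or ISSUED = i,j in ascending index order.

#0 head=0: mulh.MUL i0 no-port MUL/MUL
#1 head=1: mulh.MUL;st.MEM i1/i2 2-wide
#2 head=3: st.MEM;sll.ALU i3/i4 2-wide
#3 head=5: sub.ALU i5 RAW r3
#4 head=6: mulh.MUL;sll.ALU i6/i7 2-wide
#5 head=8: or.ALU i8 tail

ISSUED = 6,7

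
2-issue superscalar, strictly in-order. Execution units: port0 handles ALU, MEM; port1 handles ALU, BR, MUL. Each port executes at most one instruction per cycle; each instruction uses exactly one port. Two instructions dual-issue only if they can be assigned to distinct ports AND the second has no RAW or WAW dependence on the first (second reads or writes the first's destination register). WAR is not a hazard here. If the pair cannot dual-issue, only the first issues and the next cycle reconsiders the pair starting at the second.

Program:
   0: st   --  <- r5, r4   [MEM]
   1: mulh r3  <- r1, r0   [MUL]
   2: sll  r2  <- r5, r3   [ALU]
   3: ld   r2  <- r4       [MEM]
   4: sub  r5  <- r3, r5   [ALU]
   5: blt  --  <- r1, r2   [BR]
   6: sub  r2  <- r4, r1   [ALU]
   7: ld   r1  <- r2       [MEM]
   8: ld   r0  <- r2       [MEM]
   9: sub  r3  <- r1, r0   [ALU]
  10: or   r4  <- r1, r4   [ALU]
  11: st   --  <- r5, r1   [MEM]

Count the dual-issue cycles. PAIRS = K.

PAIRS = 4

c0: i0&i1 st.MEM/mulh.MUL  2-wide
c1: i2 sll.ALU  WAW r2
c2: i3&i4 ld.MEM/sub.ALU  2-wide
c3: i5&i6 blt.BR/sub.ALU  2-wide
c4: i7 ld.MEM  no-port MEM/MEM
c5: i8 ld.MEM  RAW r0
c6: i9&i10 sub.ALU/or.ALU  2-wide
c7: i11 st.MEM  tail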